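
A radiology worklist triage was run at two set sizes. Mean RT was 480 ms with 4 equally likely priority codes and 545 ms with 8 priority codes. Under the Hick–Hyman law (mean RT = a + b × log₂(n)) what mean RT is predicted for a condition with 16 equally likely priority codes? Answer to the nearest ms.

Solve the two-equation system in a and b:
  b = (545 − 480) / (log₂ 8 − log₂ 4) = 65 / (3 − 2) = 65 ms/bit
  a = 480 − 65 × 2 = 350 ms
Then RT(16) = 350 + 65 × log₂ 16 = 350 + 65 × 4 ≈ 610.000 ms.

610 ms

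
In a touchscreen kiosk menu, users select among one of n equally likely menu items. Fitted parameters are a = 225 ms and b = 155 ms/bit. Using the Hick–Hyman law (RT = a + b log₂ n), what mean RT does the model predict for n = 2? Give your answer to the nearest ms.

380 ms

log₂(2) = 1 bits, so RT = 225 + 155 × 1 ≈ 380.000 ms.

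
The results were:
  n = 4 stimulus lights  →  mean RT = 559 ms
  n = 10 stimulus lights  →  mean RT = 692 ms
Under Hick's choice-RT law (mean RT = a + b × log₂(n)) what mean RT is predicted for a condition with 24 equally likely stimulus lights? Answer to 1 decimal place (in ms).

819.1 ms

RT is linear in log₂ n, so two points fix the line:
  b = (692 − 559) / (log₂ 10 − log₂ 4) = 133 / (3.3219 − 2) = 100.611 ms/bit
  a = 559 − 100.611 × 2 = 357.779 ms
Then RT(24) = 357.779 + 100.611 × log₂ 24 = 357.779 + 100.611 × 4.5850 ≈ 819.075 ms.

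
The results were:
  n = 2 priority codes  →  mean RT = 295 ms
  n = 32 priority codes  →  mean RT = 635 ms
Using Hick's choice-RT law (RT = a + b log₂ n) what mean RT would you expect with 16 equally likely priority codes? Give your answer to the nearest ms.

With log₂ n on the abscissa the relation is linear; from the two conditions:
  b = (635 − 295) / (log₂ 32 − log₂ 2) = 340 / (5 − 1) = 85 ms/bit
  a = 295 − 85 × 1 = 210 ms
Then RT(16) = 210 + 85 × log₂ 16 = 210 + 85 × 4 ≈ 550.000 ms.

550 ms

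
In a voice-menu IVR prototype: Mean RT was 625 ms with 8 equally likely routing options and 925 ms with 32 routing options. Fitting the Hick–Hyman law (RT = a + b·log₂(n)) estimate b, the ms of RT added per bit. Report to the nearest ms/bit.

150 ms/bit

The slope on a log₂ axis is (925 − 625) / (5 − 3) = 150 ms/bit.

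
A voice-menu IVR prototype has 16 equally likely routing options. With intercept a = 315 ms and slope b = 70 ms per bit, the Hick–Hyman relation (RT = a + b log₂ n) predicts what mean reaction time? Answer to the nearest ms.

log₂(16) = 4 bits, so RT = 315 + 70 × 4 ≈ 595.000 ms.

595 ms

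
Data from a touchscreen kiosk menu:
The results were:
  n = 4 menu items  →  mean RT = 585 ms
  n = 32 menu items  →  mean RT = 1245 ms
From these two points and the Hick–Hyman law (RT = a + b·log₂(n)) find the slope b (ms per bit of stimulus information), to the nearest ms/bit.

The slope on a log₂ axis is (1245 − 585) / (5 − 2) = 220 ms/bit.

220 ms/bit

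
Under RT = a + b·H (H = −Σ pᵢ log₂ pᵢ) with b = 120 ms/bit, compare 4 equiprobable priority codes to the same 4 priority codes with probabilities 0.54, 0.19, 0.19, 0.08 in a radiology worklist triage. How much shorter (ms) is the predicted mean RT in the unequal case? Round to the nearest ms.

Equiprobable entropy H₀ = log₂ 4 = 2.0000 bits.
Skewed entropy H = −Σ pᵢ log₂ pᵢ = 1.6820 bits.
ΔRT = b·(H₀ − H) = 120 × 0.3180 = 38.16 ms.

38 ms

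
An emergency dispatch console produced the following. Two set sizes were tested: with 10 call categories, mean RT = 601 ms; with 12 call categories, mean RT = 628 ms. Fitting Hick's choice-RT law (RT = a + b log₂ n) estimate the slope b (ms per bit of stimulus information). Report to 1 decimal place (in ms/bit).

The slope on a log₂ axis is (628 − 601) / (3.5850 − 3.3219) = 102.648 ms/bit.

102.6 ms/bit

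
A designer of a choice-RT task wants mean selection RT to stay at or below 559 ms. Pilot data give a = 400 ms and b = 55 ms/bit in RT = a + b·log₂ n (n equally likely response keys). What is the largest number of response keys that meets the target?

7

55·log₂ n ≤ 559 − 400 = 159, giving log₂ n ≤ 2.8909 and n ≤ 7.417. The largest whole number is 7.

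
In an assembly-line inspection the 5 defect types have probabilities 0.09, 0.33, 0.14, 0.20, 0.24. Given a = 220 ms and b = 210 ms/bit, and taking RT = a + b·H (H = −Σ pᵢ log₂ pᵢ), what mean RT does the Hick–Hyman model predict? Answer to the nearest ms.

681 ms

Entropy contributions −pᵢ log₂ pᵢ: 0.3127, 0.5278, 0.3971, 0.4644, 0.4941; sum H = 2.1961 bits.
RT = a + bH = 220 + 210·2.1961 = 681.18 ms.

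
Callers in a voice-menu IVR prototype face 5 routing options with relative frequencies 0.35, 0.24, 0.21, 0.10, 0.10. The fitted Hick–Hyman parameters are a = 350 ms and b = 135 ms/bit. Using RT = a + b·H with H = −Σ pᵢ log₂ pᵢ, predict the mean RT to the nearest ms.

Entropy contributions −pᵢ log₂ pᵢ: 0.5301, 0.4941, 0.4728, 0.3322, 0.3322; sum H = 2.1614 bits.
RT = a + bH = 350 + 135·2.1614 = 641.79 ms.

642 ms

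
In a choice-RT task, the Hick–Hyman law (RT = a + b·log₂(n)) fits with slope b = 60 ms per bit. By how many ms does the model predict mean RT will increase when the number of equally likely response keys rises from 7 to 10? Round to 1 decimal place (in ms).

30.9 ms

The intercept a cancels: ΔRT = b·(log₂ n₂ − log₂ n₁) = b·log₂(n₂/n₁).
log₂(10) − log₂(7) = 3.3219 − 2.8074 = 0.5146.
ΔRT = 60 × 0.5146 = 30.874 ms.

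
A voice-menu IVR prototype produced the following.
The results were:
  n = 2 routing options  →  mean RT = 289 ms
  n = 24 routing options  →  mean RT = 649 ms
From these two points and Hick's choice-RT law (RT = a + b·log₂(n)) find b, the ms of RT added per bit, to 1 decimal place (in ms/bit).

b = (RT₂ − RT₁)/(log₂ n₂ − log₂ n₁) = (649 − 289)/(4.5850 − 1) = 100.419 ms/bit.

100.4 ms/bit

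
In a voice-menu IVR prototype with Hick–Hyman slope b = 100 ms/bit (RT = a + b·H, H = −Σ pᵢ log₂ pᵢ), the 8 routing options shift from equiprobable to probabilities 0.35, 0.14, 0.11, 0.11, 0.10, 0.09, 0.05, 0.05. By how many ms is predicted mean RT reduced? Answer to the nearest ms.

Equiprobable entropy H₀ = log₂ 8 = 3.0000 bits.
Skewed entropy H = −Σ pᵢ log₂ pᵢ = 2.7048 bits.
ΔRT = b·(H₀ − H) = 100 × 0.2952 = 29.52 ms.

30 ms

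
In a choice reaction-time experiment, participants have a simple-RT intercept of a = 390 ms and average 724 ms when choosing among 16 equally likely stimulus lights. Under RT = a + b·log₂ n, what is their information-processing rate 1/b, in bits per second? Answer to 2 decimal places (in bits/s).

b = (724 − 390)/log₂ 16 = 334/4 = 83.500 ms per bit = 0.08350 s/bit; the reciprocal is 11.976 bits/s.

11.98 bits/s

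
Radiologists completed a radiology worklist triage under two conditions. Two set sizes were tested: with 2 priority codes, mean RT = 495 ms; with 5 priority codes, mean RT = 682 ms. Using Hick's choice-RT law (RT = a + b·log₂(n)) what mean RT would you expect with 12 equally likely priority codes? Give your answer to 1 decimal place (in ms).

860.7 ms

Solve the two-equation system in a and b:
  b = (682 − 495) / (log₂ 5 − log₂ 2) = 187 / (2.3219 − 1) = 141.460 ms/bit
  a = 495 − 141.460 × 1 = 353.540 ms
Then RT(12) = 353.540 + 141.460 × log₂ 12 = 353.540 + 141.460 × 3.5850 ≈ 860.669 ms.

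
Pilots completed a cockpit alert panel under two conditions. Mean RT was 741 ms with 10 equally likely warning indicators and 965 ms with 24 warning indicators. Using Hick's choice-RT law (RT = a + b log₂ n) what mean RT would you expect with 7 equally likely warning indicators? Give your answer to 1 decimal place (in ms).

RT is linear in log₂ n, so two points fix the line:
  b = (965 − 741) / (log₂ 24 − log₂ 10) = 224 / (4.5850 − 3.3219) = 177.351 ms/bit
  a = 741 − 177.351 × 3.3219 = 151.854 ms
Then RT(7) = 151.854 + 177.351 × log₂ 7 = 151.854 + 177.351 × 2.8074 ≈ 649.740 ms.

649.7 ms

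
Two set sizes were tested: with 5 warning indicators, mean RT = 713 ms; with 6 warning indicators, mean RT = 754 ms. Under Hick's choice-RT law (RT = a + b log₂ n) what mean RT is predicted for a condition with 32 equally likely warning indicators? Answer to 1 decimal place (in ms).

1130.4 ms

With log₂ n on the abscissa the relation is linear; from the two conditions:
  b = (754 − 713) / (log₂ 6 − log₂ 5) = 41 / (2.5850 − 2.3219) = 155.873 ms/bit
  a = 713 − 155.873 × 2.3219 = 351.074 ms
Then RT(32) = 351.074 + 155.873 × log₂ 32 = 351.074 + 155.873 × 5 ≈ 1130.439 ms.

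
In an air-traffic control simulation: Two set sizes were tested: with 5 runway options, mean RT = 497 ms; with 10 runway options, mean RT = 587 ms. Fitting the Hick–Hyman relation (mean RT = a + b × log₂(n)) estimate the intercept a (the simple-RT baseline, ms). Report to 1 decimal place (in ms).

The slope on a log₂ axis is (587 − 497) / (3.3219 − 2.3219) = 90.000 ms/bit.
Intercept: a = 497 − 90.000·log₂(5) = 288.026 ms.

288.0 ms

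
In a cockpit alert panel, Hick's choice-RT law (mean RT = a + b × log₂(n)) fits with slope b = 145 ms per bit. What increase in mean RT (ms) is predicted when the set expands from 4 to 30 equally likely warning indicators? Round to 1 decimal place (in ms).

Only the slope matters, since a is common to both: ΔRT = b·log₂(n₂/n₁).
log₂(30) − log₂(4) = 4.9069 − 2 = 2.9069.
ΔRT = 145 × 2.9069 = 421.499 ms.

421.5 ms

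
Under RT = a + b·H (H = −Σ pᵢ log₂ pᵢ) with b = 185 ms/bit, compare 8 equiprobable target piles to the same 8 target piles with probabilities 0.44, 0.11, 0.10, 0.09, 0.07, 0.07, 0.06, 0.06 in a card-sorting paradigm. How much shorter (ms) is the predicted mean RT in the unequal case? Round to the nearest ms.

The RT saving is b·ΔH. Equiprobable H₀ = log₂(8) = 3.0000 bits; with the given probabilities H = 2.5405 bits.
b·(H₀ − H) = 185 × (3.0000 − 2.5405) = 85.02 ms.

85 ms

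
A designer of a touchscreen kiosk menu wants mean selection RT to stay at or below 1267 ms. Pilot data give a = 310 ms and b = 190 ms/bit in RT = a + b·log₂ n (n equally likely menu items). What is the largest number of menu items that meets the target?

32

190·log₂ n ≤ 1267 − 310 = 957, giving log₂ n ≤ 5.0368 and n ≤ 32.828. The largest whole number is 32.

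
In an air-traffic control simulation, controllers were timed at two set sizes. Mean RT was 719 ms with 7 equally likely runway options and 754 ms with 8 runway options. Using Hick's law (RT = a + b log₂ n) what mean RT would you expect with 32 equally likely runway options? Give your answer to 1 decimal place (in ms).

With log₂ n on the abscissa the relation is linear; from the two conditions:
  b = (754 − 719) / (log₂ 8 − log₂ 7) = 35 / (3 − 2.8074) = 181.681 ms/bit
  a = 719 − 181.681 × 2.8074 = 208.956 ms
Then RT(32) = 208.956 + 181.681 × log₂ 32 = 208.956 + 181.681 × 5 ≈ 1117.363 ms.

1117.4 ms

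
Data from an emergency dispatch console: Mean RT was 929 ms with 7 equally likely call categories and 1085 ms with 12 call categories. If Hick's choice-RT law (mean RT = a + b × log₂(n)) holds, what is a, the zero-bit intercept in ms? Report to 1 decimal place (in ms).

365.8 ms

The slope on a log₂ axis is (1085 − 929) / (3.5850 − 2.8074) = 200.615 ms/bit.
a = RT₁ − b·log₂ n₁ = 929 − 200.615 × 2.8074 = 365.802 ms.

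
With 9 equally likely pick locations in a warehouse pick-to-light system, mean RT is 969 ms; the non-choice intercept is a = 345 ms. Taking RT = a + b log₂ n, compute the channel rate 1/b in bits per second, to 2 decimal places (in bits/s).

5.08 bits/s

Choice component = 969 − 345 = 624 ms over log₂(9) = 3.1699 bits.
b = 624 / 3.1699 = 196.850 ms/bit, so 1/b = 5.080 bits/s.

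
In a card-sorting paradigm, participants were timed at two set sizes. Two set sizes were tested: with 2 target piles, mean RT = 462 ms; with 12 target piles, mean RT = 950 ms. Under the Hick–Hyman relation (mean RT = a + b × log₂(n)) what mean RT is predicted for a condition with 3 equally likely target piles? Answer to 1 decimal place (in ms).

572.4 ms

RT is linear in log₂ n, so two points fix the line:
  b = (950 − 462) / (log₂ 12 − log₂ 2) = 488 / (3.5850 − 1) = 188.784 ms/bit
  a = 462 − 188.784 × 1 = 273.216 ms
Then RT(3) = 273.216 + 188.784 × log₂ 3 = 273.216 + 188.784 × 1.5850 ≈ 572.432 ms.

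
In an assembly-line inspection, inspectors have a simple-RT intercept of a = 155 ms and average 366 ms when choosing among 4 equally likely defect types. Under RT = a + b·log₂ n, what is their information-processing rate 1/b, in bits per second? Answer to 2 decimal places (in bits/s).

9.48 bits/s

b = (366 − 155)/log₂ 4 = 211/2 = 105.500 ms per bit = 0.10550 s/bit; the reciprocal is 9.479 bits/s.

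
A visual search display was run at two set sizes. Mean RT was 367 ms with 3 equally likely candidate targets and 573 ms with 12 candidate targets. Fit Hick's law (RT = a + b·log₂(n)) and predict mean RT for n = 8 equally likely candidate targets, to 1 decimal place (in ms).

512.7 ms

Solve the two-equation system in a and b:
  b = (573 − 367) / (log₂ 12 − log₂ 3) = 206 / (3.5850 − 1.5850) = 103.000 ms/bit
  a = 367 − 103.000 × 1.5850 = 203.749 ms
Then RT(8) = 203.749 + 103.000 × log₂ 8 = 203.749 + 103.000 × 3 ≈ 512.749 ms.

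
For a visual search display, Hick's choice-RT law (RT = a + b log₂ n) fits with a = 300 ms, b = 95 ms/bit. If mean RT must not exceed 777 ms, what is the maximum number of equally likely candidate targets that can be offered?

Information budget: (777 − 300)/95 = 5.0211 bits, so n ≤ 2^5.0211 = 32.470 → at most 32.

32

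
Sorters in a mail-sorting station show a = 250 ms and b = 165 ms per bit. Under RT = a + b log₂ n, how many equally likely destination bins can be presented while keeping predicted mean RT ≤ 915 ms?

165·log₂ n ≤ 915 − 250 = 665, giving log₂ n ≤ 4.0303 and n ≤ 16.340. The largest whole number is 16.

16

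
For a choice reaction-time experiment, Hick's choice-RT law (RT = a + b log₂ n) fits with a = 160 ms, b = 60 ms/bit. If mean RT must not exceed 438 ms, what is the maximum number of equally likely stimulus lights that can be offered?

24

60·log₂ n ≤ 438 − 160 = 278, giving log₂ n ≤ 4.6333 and n ≤ 24.818. The largest whole number is 24.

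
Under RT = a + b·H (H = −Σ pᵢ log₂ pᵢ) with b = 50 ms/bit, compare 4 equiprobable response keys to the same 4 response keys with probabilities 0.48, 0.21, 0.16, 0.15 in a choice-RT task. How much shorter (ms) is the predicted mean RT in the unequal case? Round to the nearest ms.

9 ms

Equiprobable entropy H₀ = log₂ 4 = 2.0000 bits.
Skewed entropy H = −Σ pᵢ log₂ pᵢ = 1.8147 bits.
ΔRT = b·(H₀ − H) = 50 × 0.1853 = 9.27 ms.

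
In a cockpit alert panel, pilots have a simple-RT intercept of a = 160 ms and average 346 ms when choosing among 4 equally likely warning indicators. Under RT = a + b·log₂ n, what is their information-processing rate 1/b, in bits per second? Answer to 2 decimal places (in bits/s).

b = (346 − 160)/log₂ 4 = 186/2 = 93.000 ms per bit = 0.09300 s/bit; the reciprocal is 10.753 bits/s.

10.75 bits/s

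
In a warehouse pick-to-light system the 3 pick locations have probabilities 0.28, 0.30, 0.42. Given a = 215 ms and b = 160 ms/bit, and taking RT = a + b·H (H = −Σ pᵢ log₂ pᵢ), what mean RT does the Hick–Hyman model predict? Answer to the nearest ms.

H = 0.28·log₂(1/0.28) + 0.30·log₂(1/0.30) + 0.42·log₂(1/0.42) = 1.5610 bits.
RT = 215 + 160 × 1.5610 = 464.75 ms.

465 ms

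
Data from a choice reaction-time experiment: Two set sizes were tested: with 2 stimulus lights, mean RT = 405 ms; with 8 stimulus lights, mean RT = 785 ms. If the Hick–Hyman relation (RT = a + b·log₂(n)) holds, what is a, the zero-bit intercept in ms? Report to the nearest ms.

215 ms

The slope on a log₂ axis is (785 − 405) / (3 − 1) = 190 ms/bit.
Intercept: a = 405 − 190·log₂(2) = 215.000 ms.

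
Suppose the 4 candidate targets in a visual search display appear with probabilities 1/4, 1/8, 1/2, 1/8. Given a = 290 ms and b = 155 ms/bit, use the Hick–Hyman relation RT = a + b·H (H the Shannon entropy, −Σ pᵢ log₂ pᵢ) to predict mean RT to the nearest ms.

561 ms

H = −Σ pᵢ log₂ pᵢ = 0.25·2 + 0.125·3 + 0.5·1 + 0.125·3 = 1.750 bits.
RT = 290 + 155 × 1.750 = 561.25 ms.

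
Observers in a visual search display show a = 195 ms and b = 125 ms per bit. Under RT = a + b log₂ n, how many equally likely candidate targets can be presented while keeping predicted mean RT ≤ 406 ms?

3

125·log₂ n ≤ 406 − 195 = 211, giving log₂ n ≤ 1.6880 and n ≤ 3.222. The largest whole number is 3.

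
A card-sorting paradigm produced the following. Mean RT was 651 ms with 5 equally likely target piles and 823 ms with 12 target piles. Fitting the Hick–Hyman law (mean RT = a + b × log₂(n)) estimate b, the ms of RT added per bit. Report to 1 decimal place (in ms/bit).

Slope: b = (823 − 651) / (log₂ 12 − log₂ 5) = 172/1.2630 = 136.180 ms/bit.

136.2 ms/bit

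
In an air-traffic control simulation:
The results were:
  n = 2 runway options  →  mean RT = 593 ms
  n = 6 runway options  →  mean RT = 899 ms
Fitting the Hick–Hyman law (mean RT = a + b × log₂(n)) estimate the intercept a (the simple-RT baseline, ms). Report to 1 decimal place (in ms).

b = (RT₂ − RT₁)/(log₂ n₂ − log₂ n₁) = (899 − 593)/(2.5850 − 1) = 193.065 ms/bit.
Intercept: a = 593 − 193.065·log₂(2) = 399.935 ms.

399.9 ms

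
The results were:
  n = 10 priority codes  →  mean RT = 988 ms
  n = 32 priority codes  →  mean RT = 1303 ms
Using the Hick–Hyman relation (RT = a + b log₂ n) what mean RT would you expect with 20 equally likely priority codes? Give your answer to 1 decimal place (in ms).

Fit slope and intercept:
  b = (1303 − 988) / (log₂ 32 − log₂ 10) = 315 / (5 − 3.3219) = 187.715 ms/bit
  a = 988 − 187.715 × 3.3219 = 364.423 ms
Then RT(20) = 364.423 + 187.715 × log₂ 20 = 364.423 + 187.715 × 4.3219 ≈ 1175.715 ms.

1175.7 ms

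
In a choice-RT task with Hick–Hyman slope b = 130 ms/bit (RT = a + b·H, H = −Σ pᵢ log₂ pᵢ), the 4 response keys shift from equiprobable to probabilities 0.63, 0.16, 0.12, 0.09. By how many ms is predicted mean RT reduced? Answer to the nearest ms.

62 ms

Equiprobable entropy H₀ = log₂ 4 = 2.0000 bits.
Skewed entropy H = −Σ pᵢ log₂ pᵢ = 1.5227 bits.
ΔRT = b·(H₀ − H) = 130 × 0.4773 = 62.05 ms.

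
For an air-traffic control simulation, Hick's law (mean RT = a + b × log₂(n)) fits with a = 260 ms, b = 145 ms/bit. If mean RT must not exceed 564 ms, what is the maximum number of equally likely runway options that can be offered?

Set 260 + 145·log₂ n ≤ 564 → log₂ n ≤ (564 − 260)/145 = 2.0966.
So n ≤ 2^2.0966 = 4.277; the largest integer n is 4.

4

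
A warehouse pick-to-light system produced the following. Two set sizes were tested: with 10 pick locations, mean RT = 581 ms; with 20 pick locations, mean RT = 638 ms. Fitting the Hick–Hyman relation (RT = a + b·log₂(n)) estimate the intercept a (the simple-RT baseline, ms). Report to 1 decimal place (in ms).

391.7 ms

Slope: b = (638 − 581) / (log₂ 20 − log₂ 10) = 57/1.0000 = 57.000 ms/bit.
Intercept: a = 581 − 57.000·log₂(10) = 391.650 ms.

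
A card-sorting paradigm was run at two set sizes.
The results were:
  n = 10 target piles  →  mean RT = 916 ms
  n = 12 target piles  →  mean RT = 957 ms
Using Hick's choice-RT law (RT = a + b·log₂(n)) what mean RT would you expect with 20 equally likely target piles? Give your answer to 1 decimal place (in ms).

1071.9 ms

Solve the two-equation system in a and b:
  b = (957 − 916) / (log₂ 12 − log₂ 10) = 41 / (3.5850 − 3.3219) = 155.873 ms/bit
  a = 916 − 155.873 × 3.3219 = 398.201 ms
Then RT(20) = 398.201 + 155.873 × log₂ 20 = 398.201 + 155.873 × 4.3219 ≈ 1071.873 ms.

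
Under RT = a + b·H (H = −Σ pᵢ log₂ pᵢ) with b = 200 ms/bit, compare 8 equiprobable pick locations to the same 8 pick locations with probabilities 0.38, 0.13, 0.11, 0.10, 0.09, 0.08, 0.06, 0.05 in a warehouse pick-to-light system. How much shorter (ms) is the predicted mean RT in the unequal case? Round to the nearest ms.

Equiprobable entropy H₀ = log₂ 8 = 3.0000 bits.
Skewed entropy H = −Σ pᵢ log₂ pᵢ = 2.6594 bits.
ΔRT = b·(H₀ − H) = 200 × 0.3406 = 68.13 ms.

68 ms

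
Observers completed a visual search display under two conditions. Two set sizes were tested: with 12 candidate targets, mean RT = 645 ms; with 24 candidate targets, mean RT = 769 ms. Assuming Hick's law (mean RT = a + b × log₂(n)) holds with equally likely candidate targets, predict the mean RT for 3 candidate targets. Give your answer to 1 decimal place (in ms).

397.0 ms

RT is linear in log₂ n, so two points fix the line:
  b = (769 − 645) / (log₂ 24 − log₂ 12) = 124 / (4.5850 − 3.5850) = 124.000 ms/bit
  a = 645 − 124.000 × 3.5850 = 200.465 ms
Then RT(3) = 200.465 + 124.000 × log₂ 3 = 200.465 + 124.000 × 1.5850 ≈ 397.000 ms.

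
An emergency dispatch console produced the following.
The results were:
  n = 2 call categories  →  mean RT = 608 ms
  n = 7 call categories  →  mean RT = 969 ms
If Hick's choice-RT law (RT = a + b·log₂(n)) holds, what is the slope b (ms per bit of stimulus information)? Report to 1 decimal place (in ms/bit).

199.7 ms/bit

The slope on a log₂ axis is (969 − 608) / (2.8074 − 1) = 199.739 ms/bit.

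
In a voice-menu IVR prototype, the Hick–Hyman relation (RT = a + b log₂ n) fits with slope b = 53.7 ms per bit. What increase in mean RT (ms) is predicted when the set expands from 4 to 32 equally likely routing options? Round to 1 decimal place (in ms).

161.1 ms

The intercept a cancels: ΔRT = b·(log₂ n₂ − log₂ n₁) = b·log₂(n₂/n₁).
log₂(32) − log₂(4) = log₂(32/4) = log₂(8) = 3.
ΔRT = 53.7 × 3.0000 = 161.100 ms.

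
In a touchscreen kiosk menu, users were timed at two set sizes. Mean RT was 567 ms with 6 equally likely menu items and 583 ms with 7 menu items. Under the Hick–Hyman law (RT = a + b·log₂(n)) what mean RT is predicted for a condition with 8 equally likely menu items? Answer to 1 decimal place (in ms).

Fit slope and intercept:
  b = (583 − 567) / (log₂ 7 − log₂ 6) = 16 / (2.8074 − 2.5850) = 71.945 ms/bit
  a = 567 − 71.945 × 2.5850 = 381.025 ms
Then RT(8) = 381.025 + 71.945 × log₂ 8 = 381.025 + 71.945 × 3 ≈ 596.860 ms.

596.9 ms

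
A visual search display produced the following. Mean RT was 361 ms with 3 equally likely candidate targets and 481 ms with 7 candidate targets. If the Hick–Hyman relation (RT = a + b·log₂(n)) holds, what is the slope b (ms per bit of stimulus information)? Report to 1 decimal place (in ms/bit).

98.2 ms/bit

Slope: b = (481 − 361) / (log₂ 7 − log₂ 3) = 120/1.2224 = 98.168 ms/bit.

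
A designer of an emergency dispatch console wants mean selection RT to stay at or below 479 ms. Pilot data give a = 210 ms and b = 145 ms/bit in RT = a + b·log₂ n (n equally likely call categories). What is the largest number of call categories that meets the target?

Set 210 + 145·log₂ n ≤ 479 → log₂ n ≤ (479 − 210)/145 = 1.8552.
So n ≤ 2^1.8552 = 3.618; the largest integer n is 3.

3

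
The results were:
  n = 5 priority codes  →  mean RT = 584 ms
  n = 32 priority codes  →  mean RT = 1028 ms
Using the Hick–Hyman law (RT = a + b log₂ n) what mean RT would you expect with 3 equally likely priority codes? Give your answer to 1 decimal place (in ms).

Solve the two-equation system in a and b:
  b = (1028 − 584) / (log₂ 32 − log₂ 5) = 444 / (5 − 2.3219) = 165.791 ms/bit
  a = 584 − 165.791 × 2.3219 = 199.045 ms
Then RT(3) = 199.045 + 165.791 × log₂ 3 = 199.045 + 165.791 × 1.5850 ≈ 461.818 ms.

461.8 ms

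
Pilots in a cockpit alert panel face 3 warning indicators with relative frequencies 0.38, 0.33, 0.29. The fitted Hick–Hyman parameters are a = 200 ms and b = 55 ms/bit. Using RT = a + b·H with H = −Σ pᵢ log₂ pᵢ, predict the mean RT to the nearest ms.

Entropy contributions −pᵢ log₂ pᵢ: 0.5305, 0.5278, 0.5179; sum H = 1.5762 bits.
RT = a + bH = 200 + 55·1.5762 = 286.69 ms.

287 ms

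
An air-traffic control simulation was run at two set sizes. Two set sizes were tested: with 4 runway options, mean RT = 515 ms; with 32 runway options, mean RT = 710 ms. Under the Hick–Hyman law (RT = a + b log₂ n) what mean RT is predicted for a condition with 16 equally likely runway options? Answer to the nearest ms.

With log₂ n on the abscissa the relation is linear; from the two conditions:
  b = (710 − 515) / (log₂ 32 − log₂ 4) = 195 / (5 − 2) = 65 ms/bit
  a = 515 − 65 × 2 = 385 ms
Then RT(16) = 385 + 65 × log₂ 16 = 385 + 65 × 4 ≈ 645.000 ms.

645 ms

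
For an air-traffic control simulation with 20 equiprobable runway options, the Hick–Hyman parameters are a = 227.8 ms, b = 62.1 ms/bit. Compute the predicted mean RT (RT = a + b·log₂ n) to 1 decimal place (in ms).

496.2 ms

log₂(20) = 4.3219 bits, so RT = 227.8 + 62.1 × 4.3219 ≈ 496.192 ms.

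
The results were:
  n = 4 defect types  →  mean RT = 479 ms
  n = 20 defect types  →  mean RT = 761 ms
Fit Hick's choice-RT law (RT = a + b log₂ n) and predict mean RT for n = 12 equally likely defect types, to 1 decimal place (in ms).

With log₂ n on the abscissa the relation is linear; from the two conditions:
  b = (761 − 479) / (log₂ 20 − log₂ 4) = 282 / (4.3219 − 2) = 121.451 ms/bit
  a = 479 − 121.451 × 2 = 236.098 ms
Then RT(12) = 236.098 + 121.451 × log₂ 12 = 236.098 + 121.451 × 3.5850 ≈ 671.495 ms.

671.5 ms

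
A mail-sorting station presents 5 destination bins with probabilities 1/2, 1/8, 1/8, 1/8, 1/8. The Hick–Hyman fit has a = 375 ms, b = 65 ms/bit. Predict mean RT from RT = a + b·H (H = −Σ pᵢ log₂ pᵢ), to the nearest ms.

505 ms

H = −Σ pᵢ log₂ pᵢ = 0.5·1 + 0.125·3 + 0.125·3 + 0.125·3 + 0.125·3 = 2.000 bits.
RT = 375 + 65 × 2.000 = 505.00 ms.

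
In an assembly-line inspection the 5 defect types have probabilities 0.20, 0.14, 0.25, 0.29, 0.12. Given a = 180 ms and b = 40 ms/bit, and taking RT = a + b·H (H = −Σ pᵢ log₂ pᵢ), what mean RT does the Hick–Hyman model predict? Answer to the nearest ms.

Entropy contributions −pᵢ log₂ pᵢ: 0.4644, 0.3971, 0.5000, 0.5179, 0.3671; sum H = 2.2465 bits.
RT = a + bH = 180 + 40·2.2465 = 269.86 ms.

270 ms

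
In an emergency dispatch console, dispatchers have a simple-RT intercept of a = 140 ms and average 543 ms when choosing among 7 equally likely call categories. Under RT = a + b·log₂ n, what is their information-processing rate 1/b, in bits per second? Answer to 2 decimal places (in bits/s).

6.97 bits/s

Choice component = 543 − 140 = 403 ms over log₂(7) = 2.8074 bits.
b = 403 / 2.8074 = 143.551 ms/bit, so 1/b = 6.966 bits/s.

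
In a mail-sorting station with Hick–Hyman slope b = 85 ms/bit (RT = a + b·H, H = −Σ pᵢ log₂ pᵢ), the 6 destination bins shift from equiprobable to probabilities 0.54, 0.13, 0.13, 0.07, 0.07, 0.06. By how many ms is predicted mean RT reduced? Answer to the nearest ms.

Equiprobable entropy H₀ = log₂ 6 = 2.5850 bits.
Skewed entropy H = −Σ pᵢ log₂ pᵢ = 2.0260 bits.
ΔRT = b·(H₀ − H) = 85 × 0.5590 = 47.51 ms.

48 ms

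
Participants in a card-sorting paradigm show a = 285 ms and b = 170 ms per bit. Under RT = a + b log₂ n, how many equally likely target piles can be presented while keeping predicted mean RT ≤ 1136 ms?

32

Set 285 + 170·log₂ n ≤ 1136 → log₂ n ≤ (1136 − 285)/170 = 5.0059.
So n ≤ 2^5.0059 = 32.131; the largest integer n is 32.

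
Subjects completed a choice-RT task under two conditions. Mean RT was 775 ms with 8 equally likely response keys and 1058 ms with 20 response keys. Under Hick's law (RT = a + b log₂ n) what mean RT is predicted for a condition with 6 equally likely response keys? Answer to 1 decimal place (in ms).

RT is linear in log₂ n, so two points fix the line:
  b = (1058 − 775) / (log₂ 20 − log₂ 8) = 283 / (4.3219 − 3) = 214.081 ms/bit
  a = 775 − 214.081 × 3 = 132.756 ms
Then RT(6) = 132.756 + 214.081 × log₂ 6 = 132.756 + 214.081 × 2.5850 ≈ 686.148 ms.

686.1 ms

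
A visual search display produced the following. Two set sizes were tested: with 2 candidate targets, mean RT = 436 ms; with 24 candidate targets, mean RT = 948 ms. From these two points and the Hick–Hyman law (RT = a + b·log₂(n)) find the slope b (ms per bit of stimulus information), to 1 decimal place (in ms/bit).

b = (RT₂ − RT₁)/(log₂ n₂ − log₂ n₁) = (948 − 436)/(4.5850 − 1) = 142.819 ms/bit.

142.8 ms/bit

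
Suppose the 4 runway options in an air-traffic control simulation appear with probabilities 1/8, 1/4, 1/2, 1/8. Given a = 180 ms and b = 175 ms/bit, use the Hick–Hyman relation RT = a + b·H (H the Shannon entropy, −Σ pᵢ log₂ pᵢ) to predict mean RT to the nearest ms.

Each term −pᵢ log₂ pᵢ: 0.125·3 + 0.25·2 + 0.5·1 + 0.125·3; summed, H = 1.750 bits.
Mean RT = a + bH = 180 + 175·1.750 = 486.25 ms.

486 ms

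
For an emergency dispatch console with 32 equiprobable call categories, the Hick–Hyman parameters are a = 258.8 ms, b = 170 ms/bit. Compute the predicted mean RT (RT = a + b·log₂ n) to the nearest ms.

log₂(32) = 5 bits, so RT = 258.8 + 170 × 5 ≈ 1108.800 ms.

1109 ms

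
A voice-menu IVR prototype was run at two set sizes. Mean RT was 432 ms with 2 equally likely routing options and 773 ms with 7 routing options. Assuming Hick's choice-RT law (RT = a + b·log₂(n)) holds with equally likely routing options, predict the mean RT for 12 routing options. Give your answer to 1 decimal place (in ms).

919.7 ms

RT is linear in log₂ n, so two points fix the line:
  b = (773 − 432) / (log₂ 7 − log₂ 2) = 341 / (2.8074 − 1) = 188.674 ms/bit
  a = 432 − 188.674 × 1 = 243.326 ms
Then RT(12) = 243.326 + 188.674 × log₂ 12 = 243.326 + 188.674 × 3.5850 ≈ 919.714 ms.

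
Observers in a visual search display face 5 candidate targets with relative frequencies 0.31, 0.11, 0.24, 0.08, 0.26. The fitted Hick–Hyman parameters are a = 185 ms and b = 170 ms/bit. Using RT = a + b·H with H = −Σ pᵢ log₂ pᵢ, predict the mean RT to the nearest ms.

H = 0.31·log₂(1/0.31) + 0.11·log₂(1/0.11) + 0.24·log₂(1/0.24) + 0.08·log₂(1/0.08) + 0.26·log₂(1/0.26) = 2.1650 bits.
RT = 185 + 170 × 2.1650 = 553.05 ms.

553 ms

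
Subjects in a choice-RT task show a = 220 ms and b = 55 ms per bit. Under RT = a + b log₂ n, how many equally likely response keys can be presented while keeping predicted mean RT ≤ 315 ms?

3

55·log₂ n ≤ 315 − 220 = 95, giving log₂ n ≤ 1.7273 and n ≤ 3.311. The largest whole number is 3.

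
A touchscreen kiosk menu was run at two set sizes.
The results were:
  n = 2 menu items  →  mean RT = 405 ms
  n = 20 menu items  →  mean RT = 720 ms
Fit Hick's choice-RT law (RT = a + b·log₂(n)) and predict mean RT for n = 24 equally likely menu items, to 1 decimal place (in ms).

744.9 ms

Solve the two-equation system in a and b:
  b = (720 − 405) / (log₂ 20 − log₂ 2) = 315 / (4.3219 − 1) = 94.824 ms/bit
  a = 405 − 94.824 × 1 = 310.176 ms
Then RT(24) = 310.176 + 94.824 × log₂ 24 = 310.176 + 94.824 × 4.5850 ≈ 744.942 ms.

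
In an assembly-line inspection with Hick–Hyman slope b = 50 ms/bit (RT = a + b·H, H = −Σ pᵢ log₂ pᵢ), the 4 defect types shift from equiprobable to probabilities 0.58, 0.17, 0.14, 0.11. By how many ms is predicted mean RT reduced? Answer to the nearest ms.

The RT saving is b·ΔH. Equiprobable H₀ = log₂(4) = 2.0000 bits; with the given probabilities H = 1.6378 bits.
b·(H₀ − H) = 50 × (2.0000 − 1.6378) = 18.11 ms.

18 ms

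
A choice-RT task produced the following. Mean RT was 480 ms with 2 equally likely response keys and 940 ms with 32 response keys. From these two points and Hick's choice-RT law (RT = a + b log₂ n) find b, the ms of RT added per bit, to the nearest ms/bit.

Slope: b = (940 − 480) / (log₂ 32 − log₂ 2) = 460/4.0000 = 115 ms/bit.

115 ms/bit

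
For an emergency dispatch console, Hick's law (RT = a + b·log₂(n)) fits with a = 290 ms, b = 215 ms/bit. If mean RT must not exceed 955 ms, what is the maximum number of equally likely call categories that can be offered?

Set 290 + 215·log₂ n ≤ 955 → log₂ n ≤ (955 − 290)/215 = 3.0930.
So n ≤ 2^3.0930 = 8.533; the largest integer n is 8.

8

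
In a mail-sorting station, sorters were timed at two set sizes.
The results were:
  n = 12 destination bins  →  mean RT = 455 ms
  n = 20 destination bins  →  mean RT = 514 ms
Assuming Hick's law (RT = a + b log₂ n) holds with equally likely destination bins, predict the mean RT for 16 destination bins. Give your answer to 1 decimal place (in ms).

488.2 ms

With log₂ n on the abscissa the relation is linear; from the two conditions:
  b = (514 − 455) / (log₂ 20 − log₂ 12) = 59 / (4.3219 − 3.5850) = 80.058 ms/bit
  a = 455 − 80.058 × 3.5850 = 167.995 ms
Then RT(16) = 167.995 + 80.058 × log₂ 16 = 167.995 + 80.058 × 4 ≈ 488.227 ms.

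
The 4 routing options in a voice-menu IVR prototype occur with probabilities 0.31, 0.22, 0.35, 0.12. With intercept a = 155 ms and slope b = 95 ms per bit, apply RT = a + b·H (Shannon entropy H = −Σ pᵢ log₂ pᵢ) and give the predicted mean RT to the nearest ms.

336 ms

H = 0.31·log₂(1/0.31) + 0.22·log₂(1/0.22) + 0.35·log₂(1/0.35) + 0.12·log₂(1/0.12) = 1.9015 bits.
RT = 155 + 95 × 1.9015 = 335.65 ms.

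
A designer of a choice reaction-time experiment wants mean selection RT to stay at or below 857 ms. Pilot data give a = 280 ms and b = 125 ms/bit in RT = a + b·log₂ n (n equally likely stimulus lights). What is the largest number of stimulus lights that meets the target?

24

Set 280 + 125·log₂ n ≤ 857 → log₂ n ≤ (857 − 280)/125 = 4.6160.
So n ≤ 2^4.6160 = 24.522; the largest integer n is 24.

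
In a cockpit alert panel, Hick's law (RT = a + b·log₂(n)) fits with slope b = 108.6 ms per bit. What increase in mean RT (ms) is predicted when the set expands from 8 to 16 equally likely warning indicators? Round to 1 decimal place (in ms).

108.6 ms

Only the slope matters, since a is common to both: ΔRT = b·log₂(n₂/n₁).
log₂(16) − log₂(8) = log₂(16/8) = log₂(2) = 1.
ΔRT = 108.6 × 1.0000 = 108.600 ms.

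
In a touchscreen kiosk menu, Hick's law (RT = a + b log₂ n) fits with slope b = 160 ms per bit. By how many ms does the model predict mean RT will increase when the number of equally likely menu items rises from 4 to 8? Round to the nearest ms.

The intercept a cancels: ΔRT = b·(log₂ n₂ − log₂ n₁) = b·log₂(n₂/n₁).
log₂(8) − log₂(4) = log₂(8/4) = log₂(2) = 1.
ΔRT = 160 × 1.0000 = 160.000 ms.

160 ms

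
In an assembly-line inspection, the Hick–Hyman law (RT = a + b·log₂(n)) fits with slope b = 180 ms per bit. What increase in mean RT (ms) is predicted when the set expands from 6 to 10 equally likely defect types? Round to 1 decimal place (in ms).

Only the slope matters, since a is common to both: ΔRT = b·log₂(n₂/n₁).
log₂(10) − log₂(6) = 3.3219 − 2.5850 = 0.7370.
ΔRT = 180 × 0.7370 = 132.654 ms.

132.7 ms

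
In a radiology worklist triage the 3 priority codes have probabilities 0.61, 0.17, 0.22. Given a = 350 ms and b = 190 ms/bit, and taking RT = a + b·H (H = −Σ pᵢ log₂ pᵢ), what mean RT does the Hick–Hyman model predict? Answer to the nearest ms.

607 ms

Entropy contributions −pᵢ log₂ pᵢ: 0.4350, 0.4346, 0.4806; sum H = 1.3502 bits.
RT = a + bH = 350 + 190·1.3502 = 606.53 ms.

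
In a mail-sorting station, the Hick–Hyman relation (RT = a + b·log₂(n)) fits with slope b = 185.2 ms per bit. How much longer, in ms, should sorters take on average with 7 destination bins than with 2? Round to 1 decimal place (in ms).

ΔRT = (a + b log₂ n₂) − (a + b log₂ n₁) = b·(log₂ n₂ − log₂ n₁).
log₂(7) − log₂(2) = 2.8074 − 1 = 1.8074.
ΔRT = 185.2 × 1.8074 = 334.722 ms.

334.7 ms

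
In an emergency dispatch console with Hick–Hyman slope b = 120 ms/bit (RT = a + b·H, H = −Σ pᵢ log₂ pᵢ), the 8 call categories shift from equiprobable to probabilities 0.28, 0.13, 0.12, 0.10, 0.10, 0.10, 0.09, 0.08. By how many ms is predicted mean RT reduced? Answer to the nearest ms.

16 ms

Equiprobable entropy H₀ = log₂ 8 = 3.0000 bits.
Skewed entropy H = −Σ pᵢ log₂ pᵢ = 2.8647 bits.
ΔRT = b·(H₀ − H) = 120 × 0.1353 = 16.24 ms.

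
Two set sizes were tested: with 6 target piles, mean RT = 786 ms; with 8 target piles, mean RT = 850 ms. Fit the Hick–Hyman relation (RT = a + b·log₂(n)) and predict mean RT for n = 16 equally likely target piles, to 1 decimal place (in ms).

With log₂ n on the abscissa the relation is linear; from the two conditions:
  b = (850 − 786) / (log₂ 8 − log₂ 6) = 64 / (3 − 2.5850) = 154.203 ms/bit
  a = 786 − 154.203 × 2.5850 = 387.391 ms
Then RT(16) = 387.391 + 154.203 × log₂ 16 = 387.391 + 154.203 × 4 ≈ 1004.203 ms.

1004.2 ms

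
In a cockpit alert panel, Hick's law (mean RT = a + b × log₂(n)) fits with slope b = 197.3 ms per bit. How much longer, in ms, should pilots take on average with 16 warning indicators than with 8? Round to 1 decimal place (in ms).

197.3 ms

ΔRT = (a + b log₂ n₂) − (a + b log₂ n₁) = b·(log₂ n₂ − log₂ n₁).
log₂(16) − log₂(8) = log₂(16/8) = log₂(2) = 1.
ΔRT = 197.3 × 1.0000 = 197.300 ms.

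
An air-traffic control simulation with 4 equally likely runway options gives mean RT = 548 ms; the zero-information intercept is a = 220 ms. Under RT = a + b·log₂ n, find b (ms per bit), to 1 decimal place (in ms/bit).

b = (548 − 220) / log₂(4) = 328 / 2 = 164.000 ms/bit.

164.0 ms/bit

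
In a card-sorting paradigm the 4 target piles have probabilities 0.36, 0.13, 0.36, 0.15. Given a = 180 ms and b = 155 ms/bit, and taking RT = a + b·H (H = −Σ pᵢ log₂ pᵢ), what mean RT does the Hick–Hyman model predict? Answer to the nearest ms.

467 ms

H = 0.36·log₂(1/0.36) + 0.13·log₂(1/0.13) + 0.36·log₂(1/0.36) + 0.15·log₂(1/0.15) = 1.8544 bits.
RT = 180 + 155 × 1.8544 = 467.44 ms.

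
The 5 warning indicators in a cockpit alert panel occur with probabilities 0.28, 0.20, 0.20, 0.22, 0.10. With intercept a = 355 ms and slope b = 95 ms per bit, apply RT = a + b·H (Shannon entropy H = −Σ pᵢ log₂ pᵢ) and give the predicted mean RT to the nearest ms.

H = 0.28·log₂(1/0.28) + 0.20·log₂(1/0.20) + 0.20·log₂(1/0.20) + 0.22·log₂(1/0.22) + 0.10·log₂(1/0.10) = 2.2558 bits.
RT = 355 + 95 × 2.2558 = 569.30 ms.

569 ms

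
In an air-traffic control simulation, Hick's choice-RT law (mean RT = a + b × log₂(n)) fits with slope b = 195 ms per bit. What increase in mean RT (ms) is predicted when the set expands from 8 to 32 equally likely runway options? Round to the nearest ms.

ΔRT = (a + b log₂ n₂) − (a + b log₂ n₁) = b·(log₂ n₂ − log₂ n₁).
log₂(32) − log₂(8) = log₂(32/8) = log₂(4) = 2.
ΔRT = 195 × 2.0000 = 390.000 ms.

390 ms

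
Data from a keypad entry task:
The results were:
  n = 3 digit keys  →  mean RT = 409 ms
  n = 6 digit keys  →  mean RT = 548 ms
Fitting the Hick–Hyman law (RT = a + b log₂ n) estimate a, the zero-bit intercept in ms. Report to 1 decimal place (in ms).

188.7 ms

b = (RT₂ − RT₁)/(log₂ n₂ − log₂ n₁) = (548 − 409)/(2.5850 − 1.5850) = 139.000 ms/bit.
a = RT₁ − b·log₂ n₁ = 409 − 139.000 × 1.5850 = 188.690 ms.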